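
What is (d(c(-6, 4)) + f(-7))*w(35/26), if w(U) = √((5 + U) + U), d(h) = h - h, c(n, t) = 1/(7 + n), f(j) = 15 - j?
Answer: 220*√13/13 ≈ 61.017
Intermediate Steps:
d(h) = 0
w(U) = √(5 + 2*U)
(d(c(-6, 4)) + f(-7))*w(35/26) = (0 + (15 - 1*(-7)))*√(5 + 2*(35/26)) = (0 + (15 + 7))*√(5 + 2*(35*(1/26))) = (0 + 22)*√(5 + 2*(35/26)) = 22*√(5 + 35/13) = 22*√(100/13) = 22*(10*√13/13) = 220*√13/13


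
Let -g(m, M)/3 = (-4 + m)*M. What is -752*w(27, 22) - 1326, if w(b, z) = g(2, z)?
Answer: -100590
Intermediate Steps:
g(m, M) = -3*M*(-4 + m) (g(m, M) = -3*(-4 + m)*M = -3*M*(-4 + m))
w(b, z) = 6*z (w(b, z) = 3*z*(4 - 1*2) = 3*z*(4 - 2) = 3*z*2 = 6*z)
-752*w(27, 22) - 1326 = -4512*22 - 1326 = -752*132 - 1326 = -99264 - 1326 = -100590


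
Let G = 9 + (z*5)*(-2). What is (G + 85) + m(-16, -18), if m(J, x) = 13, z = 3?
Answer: 77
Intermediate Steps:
G = -21 (G = 9 + (3*5)*(-2) = 9 + 15*(-2) = 9 - 30 = -21)
(G + 85) + m(-16, -18) = (-21 + 85) + 13 = 64 + 13 = 77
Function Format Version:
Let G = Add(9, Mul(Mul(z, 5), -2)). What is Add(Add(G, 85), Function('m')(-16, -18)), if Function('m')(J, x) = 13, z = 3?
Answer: 77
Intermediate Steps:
G = -21 (G = Add(9, Mul(Mul(3, 5), -2)) = Add(9, Mul(15, -2)) = Add(9, -30) = -21)
Add(Add(G, 85), Function('m')(-16, -18)) = Add(Add(-21, 85), 13) = Add(64, 13) = 77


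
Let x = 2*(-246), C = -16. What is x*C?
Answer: 7872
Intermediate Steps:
x = -492
x*C = -492*(-16) = 7872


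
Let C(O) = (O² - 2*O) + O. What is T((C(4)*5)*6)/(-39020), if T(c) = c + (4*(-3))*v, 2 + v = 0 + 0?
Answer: -96/9755 ≈ -0.0098411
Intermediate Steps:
v = -2 (v = -2 + (0 + 0) = -2 + 0 = -2)
C(O) = O² - O
T(c) = 24 + c (T(c) = c + (4*(-3))*(-2) = c - 12*(-2) = c + 24 = 24 + c)
T((C(4)*5)*6)/(-39020) = (24 + ((4*(-1 + 4))*5)*6)/(-39020) = (24 + ((4*3)*5)*6)*(-1/39020) = (24 + (12*5)*6)*(-1/39020) = (24 + 60*6)*(-1/39020) = (24 + 360)*(-1/39020) = 384*(-1/39020) = -96/9755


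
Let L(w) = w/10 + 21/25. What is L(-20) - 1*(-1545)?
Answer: 38596/25 ≈ 1543.8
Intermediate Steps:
L(w) = 21/25 + w/10 (L(w) = w*(1/10) + 21*(1/25) = w/10 + 21/25 = 21/25 + w/10)
L(-20) - 1*(-1545) = (21/25 + (1/10)*(-20)) - 1*(-1545) = (21/25 - 2) + 1545 = -29/25 + 1545 = 38596/25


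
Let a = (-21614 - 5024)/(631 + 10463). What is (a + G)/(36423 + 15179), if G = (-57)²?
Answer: 9004442/143118147 ≈ 0.062916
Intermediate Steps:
a = -13319/5547 (a = -26638/11094 = -26638*1/11094 = -13319/5547 ≈ -2.4011)
G = 3249
(a + G)/(36423 + 15179) = (-13319/5547 + 3249)/(36423 + 15179) = (18008884/5547)/51602 = (18008884/5547)*(1/51602) = 9004442/143118147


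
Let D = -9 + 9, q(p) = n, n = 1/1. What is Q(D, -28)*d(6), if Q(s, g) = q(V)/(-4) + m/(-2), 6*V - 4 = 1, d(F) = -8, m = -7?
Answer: -26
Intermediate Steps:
n = 1
V = 5/6 (V = 2/3 + (1/6)*1 = 2/3 + 1/6 = 5/6 ≈ 0.83333)
q(p) = 1
D = 0
Q(s, g) = 13/4 (Q(s, g) = 1/(-4) - 7/(-2) = 1*(-1/4) - 7*(-1/2) = -1/4 + 7/2 = 13/4)
Q(D, -28)*d(6) = (13/4)*(-8) = -26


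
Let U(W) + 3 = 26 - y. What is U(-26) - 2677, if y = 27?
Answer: -2681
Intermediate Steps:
U(W) = -4 (U(W) = -3 + (26 - 1*27) = -3 + (26 - 27) = -3 - 1 = -4)
U(-26) - 2677 = -4 - 2677 = -2681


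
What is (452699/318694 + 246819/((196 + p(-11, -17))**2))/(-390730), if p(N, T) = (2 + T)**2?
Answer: -31779311569/4414127077727084 ≈ -7.1995e-6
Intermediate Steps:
(452699/318694 + 246819/((196 + p(-11, -17))**2))/(-390730) = (452699/318694 + 246819/((196 + (2 - 17)**2)**2))/(-390730) = (452699*(1/318694) + 246819/((196 + (-15)**2)**2))*(-1/390730) = (452699/318694 + 246819/((196 + 225)**2))*(-1/390730) = (452699/318694 + 246819/(421**2))*(-1/390730) = (452699/318694 + 246819/177241)*(-1/390730) = (158896557845/56485643254)*(-1/390730) = -31779311569/4414127077727084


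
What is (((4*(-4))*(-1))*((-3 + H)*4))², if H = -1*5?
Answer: 262144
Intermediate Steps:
H = -5
(((4*(-4))*(-1))*((-3 + H)*4))² = (((4*(-4))*(-1))*((-3 - 5)*4))² = ((-16*(-1))*(-8*4))² = (16*(-32))² = (-512)² = 262144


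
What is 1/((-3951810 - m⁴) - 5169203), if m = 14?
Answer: -1/9159429 ≈ -1.0918e-7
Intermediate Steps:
1/((-3951810 - m⁴) - 5169203) = 1/((-3951810 - 1*14⁴) - 5169203) = 1/((-3951810 - 1*38416) - 5169203) = 1/((-3951810 - 38416) - 5169203) = 1/(-3990226 - 5169203) = 1/(-9159429) = -1/9159429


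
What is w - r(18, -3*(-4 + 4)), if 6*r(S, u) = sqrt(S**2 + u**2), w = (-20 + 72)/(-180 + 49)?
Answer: -445/131 ≈ -3.3969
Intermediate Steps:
w = -52/131 (w = 52/(-131) = 52*(-1/131) = -52/131 ≈ -0.39695)
r(S, u) = sqrt(S**2 + u**2)/6
w - r(18, -3*(-4 + 4)) = -52/131 - sqrt(18**2 + (-3*(-4 + 4))**2)/6 = -52/131 - sqrt(324 + (-3*0)**2)/6 = -52/131 - sqrt(324 + 0**2)/6 = -52/131 - sqrt(324 + 0)/6 = -52/131 - sqrt(324)/6 = -52/131 - 18/6 = -52/131 - 1*3 = -52/131 - 3 = -445/131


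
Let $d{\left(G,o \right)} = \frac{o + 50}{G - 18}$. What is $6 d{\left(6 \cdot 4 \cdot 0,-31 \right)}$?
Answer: $- \frac{19}{3} \approx -6.3333$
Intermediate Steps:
$d{\left(G,o \right)} = \frac{50 + o}{-18 + G}$
$6 d{\left(6 \cdot 4 \cdot 0,-31 \right)} = 6 \frac{50 - 31}{-18 + 6 \cdot 4 \cdot 0} = 6 \frac{1}{-18 + 24 \cdot 0} \cdot 19 = 6 \frac{1}{-18 + 0} \cdot 19 = 6 \frac{1}{-18} \cdot 19 = 6 \left(\left(- \frac{1}{18}\right) 19\right) = 6 \left(- \frac{19}{18}\right) = - \frac{19}{3}$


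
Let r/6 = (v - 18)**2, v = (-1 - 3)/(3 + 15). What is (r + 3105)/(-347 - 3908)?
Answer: -137627/114885 ≈ -1.1980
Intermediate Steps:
v = -2/9 (v = -4/18 = -4*1/18 = -2/9 ≈ -0.22222)
r = 53792/27 (r = 6*(-2/9 - 18)**2 = 6*(-164/9)**2 = 6*(26896/81) = 53792/27 ≈ 1992.3)
(r + 3105)/(-347 - 3908) = (53792/27 + 3105)/(-347 - 3908) = (137627/27)/(-4255) = (137627/27)*(-1/4255) = -137627/114885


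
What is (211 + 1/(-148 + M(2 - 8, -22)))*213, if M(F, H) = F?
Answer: 6921009/154 ≈ 44942.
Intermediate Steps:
(211 + 1/(-148 + M(2 - 8, -22)))*213 = (211 + 1/(-148 + (2 - 8)))*213 = (211 + 1/(-148 - 6))*213 = (211 + 1/(-154))*213 = (211 - 1/154)*213 = (32493/154)*213 = 6921009/154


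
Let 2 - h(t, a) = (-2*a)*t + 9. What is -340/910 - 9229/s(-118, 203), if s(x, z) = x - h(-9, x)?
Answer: 763849/203385 ≈ 3.7557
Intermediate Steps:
h(t, a) = -7 + 2*a*t (h(t, a) = 2 - ((-2*a)*t + 9) = 2 - (-2*a*t + 9) = 2 - (9 - 2*a*t) = 2 + (-9 + 2*a*t) = -7 + 2*a*t)
s(x, z) = 7 + 19*x (s(x, z) = x - (-7 + 2*x*(-9)) = x - (-7 - 18*x) = x + (7 + 18*x) = 7 + 19*x)
-340/910 - 9229/s(-118, 203) = -340/910 - 9229/(7 + 19*(-118)) = -340*1/910 - 9229/(7 - 2242) = -34/91 - 9229/(-2235) = -34/91 - 9229*(-1/2235) = -34/91 + 9229/2235 = 763849/203385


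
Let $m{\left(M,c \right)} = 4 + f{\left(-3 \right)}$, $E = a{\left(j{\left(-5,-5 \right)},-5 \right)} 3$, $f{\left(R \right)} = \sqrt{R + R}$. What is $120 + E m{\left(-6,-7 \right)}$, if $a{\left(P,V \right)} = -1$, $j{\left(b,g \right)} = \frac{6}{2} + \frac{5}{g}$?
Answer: $108 - 3 i \sqrt{6} \approx 108.0 - 7.3485 i$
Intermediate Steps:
$j{\left(b,g \right)} = 3 + \frac{5}{g}$ ($j{\left(b,g \right)} = 6 \cdot \frac{1}{2} + \frac{5}{g} = 3 + \frac{5}{g}$)
$f{\left(R \right)} = \sqrt{2} \sqrt{R}$ ($f{\left(R \right)} = \sqrt{2 R} = \sqrt{2} \sqrt{R}$)
$E = -3$ ($E = \left(-1\right) 3 = -3$)
$m{\left(M,c \right)} = 4 + i \sqrt{6}$ ($m{\left(M,c \right)} = 4 + \sqrt{2} \sqrt{-3} = 4 + \sqrt{2} i \sqrt{3} = 4 + i \sqrt{6}$)
$120 + E m{\left(-6,-7 \right)} = 120 - 3 \left(4 + i \sqrt{6}\right) = 120 - \left(12 + 3 i \sqrt{6}\right) = 108 - 3 i \sqrt{6}$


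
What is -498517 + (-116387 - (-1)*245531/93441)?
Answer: -57456999133/93441 ≈ -6.1490e+5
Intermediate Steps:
-498517 + (-116387 - (-1)*245531/93441) = -498517 + (-116387 - 1*(-245531/93441)) = -498517 + (-116387 + 245531/93441) = -498517 - 10875072136/93441 = -57456999133/93441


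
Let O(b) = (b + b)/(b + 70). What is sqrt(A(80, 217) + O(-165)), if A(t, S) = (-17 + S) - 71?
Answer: sqrt(47823)/19 ≈ 11.510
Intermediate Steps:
A(t, S) = -88 + S
O(b) = 2*b/(70 + b) (O(b) = (2*b)/(70 + b) = 2*b/(70 + b))
sqrt(A(80, 217) + O(-165)) = sqrt((-88 + 217) + 2*(-165)/(70 - 165)) = sqrt(129 + 2*(-165)/(-95)) = sqrt(129 + 2*(-165)*(-1/95)) = sqrt(129 + 66/19) = sqrt(2517/19) = sqrt(47823)/19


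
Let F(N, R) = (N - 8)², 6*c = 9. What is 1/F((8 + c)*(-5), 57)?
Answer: 4/12321 ≈ 0.00032465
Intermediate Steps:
c = 3/2 (c = (⅙)*9 = 3/2 ≈ 1.5000)
F(N, R) = (-8 + N)²
1/F((8 + c)*(-5), 57) = 1/((-8 + (8 + 3/2)*(-5))²) = 1/((-8 + (19/2)*(-5))²) = 1/((-8 - 95/2)²) = 1/((-111/2)²) = 1/(12321/4) = 4/12321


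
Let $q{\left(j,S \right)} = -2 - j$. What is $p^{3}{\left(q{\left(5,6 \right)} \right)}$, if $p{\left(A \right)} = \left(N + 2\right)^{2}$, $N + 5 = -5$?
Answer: $262144$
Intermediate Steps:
$N = -10$ ($N = -5 - 5 = -10$)
$p{\left(A \right)} = 64$ ($p{\left(A \right)} = \left(-10 + 2\right)^{2} = \left(-8\right)^{2} = 64$)
$p^{3}{\left(q{\left(5,6 \right)} \right)} = 64^{3} = 262144$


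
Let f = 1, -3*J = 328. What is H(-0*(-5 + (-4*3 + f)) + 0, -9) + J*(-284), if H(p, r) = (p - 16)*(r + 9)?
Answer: 93152/3 ≈ 31051.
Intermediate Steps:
J = -328/3 (J = -⅓*328 = -328/3 ≈ -109.33)
H(p, r) = (-16 + p)*(9 + r)
H(-0*(-5 + (-4*3 + f)) + 0, -9) + J*(-284) = (-144 - 16*(-9) + 9*(-0*(-5 + (-4*3 + 1)) + 0) + (-0*(-5 + (-4*3 + 1)) + 0)*(-9)) - 328/3*(-284) = (-144 + 144 + 9*(-0*(-5 + (-12 + 1)) + 0) + (-0*(-5 + (-12 + 1)) + 0)*(-9)) + 93152/3 = (-144 + 144 + 9*(-0*(-5 - 11) + 0) + (-0*(-5 - 11) + 0)*(-9)) + 93152/3 = (-144 + 144 + 9*(-0*(-16) + 0) + (-0*(-16) + 0)*(-9)) + 93152/3 = (-144 + 144 + 9*(-3*0 + 0) + (-3*0 + 0)*(-9)) + 93152/3 = (-144 + 144 + 9*(0 + 0) + (0 + 0)*(-9)) + 93152/3 = (-144 + 144 + 9*0 + 0*(-9)) + 93152/3 = (-144 + 144 + 0 + 0) + 93152/3 = 0 + 93152/3 = 93152/3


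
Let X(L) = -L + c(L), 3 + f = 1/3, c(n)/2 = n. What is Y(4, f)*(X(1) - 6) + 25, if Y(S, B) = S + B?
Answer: 55/3 ≈ 18.333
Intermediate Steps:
c(n) = 2*n
f = -8/3 (f = -3 + 1/3 = -3 + ⅓ = -8/3 ≈ -2.6667)
X(L) = L (X(L) = -L + 2*L = L)
Y(S, B) = B + S
Y(4, f)*(X(1) - 6) + 25 = (-8/3 + 4)*(1 - 6) + 25 = (4/3)*(-5) + 25 = -20/3 + 25 = 55/3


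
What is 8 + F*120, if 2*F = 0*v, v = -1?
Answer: 8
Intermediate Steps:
F = 0 (F = (0*(-1))/2 = (½)*0 = 0)
8 + F*120 = 8 + 0*120 = 8 + 0 = 8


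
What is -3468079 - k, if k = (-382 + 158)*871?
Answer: -3272975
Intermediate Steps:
k = -195104 (k = -224*871 = -195104)
-3468079 - k = -3468079 - 1*(-195104) = -3468079 + 195104 = -3272975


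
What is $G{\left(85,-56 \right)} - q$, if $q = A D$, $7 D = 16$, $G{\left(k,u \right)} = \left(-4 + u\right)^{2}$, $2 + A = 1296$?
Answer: $\frac{4496}{7} \approx 642.29$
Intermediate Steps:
$A = 1294$ ($A = -2 + 1296 = 1294$)
$D = \frac{16}{7}$ ($D = \frac{1}{7} \cdot 16 = \frac{16}{7} \approx 2.2857$)
$q = \frac{20704}{7}$ ($q = 1294 \cdot \frac{16}{7} = \frac{20704}{7} \approx 2957.7$)
$G{\left(85,-56 \right)} - q = \left(-4 - 56\right)^{2} - \frac{20704}{7} = \left(-60\right)^{2} - \frac{20704}{7} = 3600 - \frac{20704}{7} = \frac{4496}{7}$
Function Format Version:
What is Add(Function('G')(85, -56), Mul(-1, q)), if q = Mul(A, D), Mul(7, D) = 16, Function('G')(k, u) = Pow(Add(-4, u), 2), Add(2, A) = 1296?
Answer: Rational(4496, 7) ≈ 642.29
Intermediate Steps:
A = 1294 (A = Add(-2, 1296) = 1294)
D = Rational(16, 7) (D = Mul(Rational(1, 7), 16) = Rational(16, 7) ≈ 2.2857)
q = Rational(20704, 7) (q = Mul(1294, Rational(16, 7)) = Rational(20704, 7) ≈ 2957.7)
Add(Function('G')(85, -56), Mul(-1, q)) = Add(Pow(Add(-4, -56), 2), Mul(-1, Rational(20704, 7))) = Add(Pow(-60, 2), Rational(-20704, 7)) = Add(3600, Rational(-20704, 7)) = Rational(4496, 7)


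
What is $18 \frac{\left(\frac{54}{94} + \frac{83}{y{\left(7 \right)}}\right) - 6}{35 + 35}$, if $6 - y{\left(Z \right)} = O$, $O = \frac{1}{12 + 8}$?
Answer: $\frac{85815}{39151} \approx 2.1919$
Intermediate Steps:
$O = \frac{1}{20} \approx 0.05$
$y{\left(Z \right)} = \frac{119}{20}$ ($y{\left(Z \right)} = 6 - \frac{1}{20} = \frac{119}{20}$)
$18 \frac{\left(\frac{54}{94} + \frac{83}{y{\left(7 \right)}}\right) - 6}{35 + 35} = 18 \frac{\left(\frac{54}{94} + \frac{83}{\frac{119}{20}}\right) - 6}{35 + 35} = 18 \frac{\left(54 \cdot \frac{1}{94} + 83 \cdot \frac{20}{119}\right) - 6}{70} = 18 \left(\left(\frac{27}{47} + \frac{1660}{119}\right) - 6\right) \frac{1}{70} = 18 \left(\frac{81233}{5593} - 6\right) \frac{1}{70} = 18 \cdot \frac{47675}{5593} \cdot \frac{1}{70} = 18 \cdot \frac{9535}{78302} = \frac{85815}{39151}$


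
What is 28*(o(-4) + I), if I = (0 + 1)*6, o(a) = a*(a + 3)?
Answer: 280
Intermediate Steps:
o(a) = a*(3 + a)
I = 6 (I = 1*6 = 6)
28*(o(-4) + I) = 28*(-4*(3 - 4) + 6) = 28*(-4*(-1) + 6) = 28*(4 + 6) = 28*10 = 280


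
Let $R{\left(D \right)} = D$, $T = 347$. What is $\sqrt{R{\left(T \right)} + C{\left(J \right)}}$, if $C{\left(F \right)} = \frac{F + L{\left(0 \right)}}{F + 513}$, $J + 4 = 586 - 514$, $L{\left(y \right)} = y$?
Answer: $\frac{5 \sqrt{4686927}}{581} \approx 18.631$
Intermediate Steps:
$J = 68$ ($J = -4 + \left(586 - 514\right) = -4 + 72 = 68$)
$C{\left(F \right)} = \frac{F}{513 + F}$ ($C{\left(F \right)} = \frac{F + 0}{F + 513} = \frac{F}{513 + F}$)
$\sqrt{R{\left(T \right)} + C{\left(J \right)}} = \sqrt{347 + \frac{68}{513 + 68}} = \sqrt{347 + \frac{68}{581}} = \sqrt{\frac{201675}{581}} = \frac{5 \sqrt{4686927}}{581}$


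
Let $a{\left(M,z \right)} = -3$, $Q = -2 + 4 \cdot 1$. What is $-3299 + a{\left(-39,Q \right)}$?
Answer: $-3302$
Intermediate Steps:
$Q = 2$ ($Q = -2 + 4 = 2$)
$-3299 + a{\left(-39,Q \right)} = -3299 - 3 = -3302$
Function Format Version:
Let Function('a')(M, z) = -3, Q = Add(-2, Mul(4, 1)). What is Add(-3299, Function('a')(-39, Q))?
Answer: -3302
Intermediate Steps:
Q = 2 (Q = Add(-2, 4) = 2)
Add(-3299, Function('a')(-39, Q)) = Add(-3299, -3) = -3302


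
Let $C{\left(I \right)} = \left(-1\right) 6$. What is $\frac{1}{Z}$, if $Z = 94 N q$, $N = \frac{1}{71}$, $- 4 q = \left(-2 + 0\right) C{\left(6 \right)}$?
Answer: $- \frac{71}{282} \approx -0.25177$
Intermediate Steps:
$C{\left(I \right)} = -6$
$q = -3$ ($q = - \frac{\left(-2 + 0\right) \left(-6\right)}{4} = - \frac{\left(-2\right) \left(-6\right)}{4} = \left(- \frac{1}{4}\right) 12 = -3$)
$N = \frac{1}{71} \approx 0.014085$
$Z = - \frac{282}{71}$ ($Z = 94 \cdot \frac{1}{71} \left(-3\right) = \frac{94}{71} \left(-3\right) = - \frac{282}{71} \approx -3.9718$)
$\frac{1}{Z} = \frac{1}{- \frac{282}{71}} = - \frac{71}{282}$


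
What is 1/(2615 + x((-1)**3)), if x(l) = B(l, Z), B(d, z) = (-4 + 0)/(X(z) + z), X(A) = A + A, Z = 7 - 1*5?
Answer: 3/7843 ≈ 0.00038251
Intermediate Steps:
Z = 2 (Z = 7 - 5 = 2)
X(A) = 2*A
B(d, z) = -4/(3*z) (B(d, z) = (-4 + 0)/(2*z + z) = -4*1/(3*z) = -4/(3*z))
x(l) = -2/3 (x(l) = -4/3/2 = -4/3*1/2 = -2/3)
1/(2615 + x((-1)**3)) = 1/(2615 - 2/3) = 1/(7843/3) = 3/7843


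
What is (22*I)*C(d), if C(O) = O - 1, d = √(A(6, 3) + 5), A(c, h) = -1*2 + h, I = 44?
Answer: -968 + 968*√6 ≈ 1403.1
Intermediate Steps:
A(c, h) = -2 + h
d = √6 (d = √((-2 + 3) + 5) = √(1 + 5) = √6 ≈ 2.4495)
C(O) = -1 + O
(22*I)*C(d) = (22*44)*(-1 + √6) = 968*(-1 + √6) = -968 + 968*√6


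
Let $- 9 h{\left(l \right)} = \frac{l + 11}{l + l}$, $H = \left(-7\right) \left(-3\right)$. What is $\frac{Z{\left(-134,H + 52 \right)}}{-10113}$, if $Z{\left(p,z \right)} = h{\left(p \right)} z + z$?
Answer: $- \frac{55699}{8130852} \approx -0.0068503$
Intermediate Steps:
$H = 21$
$h{\left(l \right)} = - \frac{11 + l}{18 l}$ ($h{\left(l \right)} = - \frac{\left(l + 11\right) \frac{1}{l + l}}{9} = - \frac{\left(11 + l\right) \frac{1}{2 l}}{9} = - \frac{\frac{1}{2} \frac{1}{l} \left(11 + l\right)}{9} = - \frac{11 + l}{18 l}$)
$Z{\left(p,z \right)} = z + \frac{z \left(-11 - p\right)}{18 p}$ ($Z{\left(p,z \right)} = \frac{-11 - p}{18 p} z + z = \frac{z \left(-11 - p\right)}{18 p} + z = z + \frac{z \left(-11 - p\right)}{18 p}$)
$\frac{Z{\left(-134,H + 52 \right)}}{-10113} = \frac{\frac{1}{18} \left(21 + 52\right) \frac{1}{-134} \left(-11 + 17 \left(-134\right)\right)}{-10113} = \frac{1}{18} \cdot 73 \left(- \frac{1}{134}\right) \left(-11 - 2278\right) \left(- \frac{1}{10113}\right) = \frac{1}{18} \cdot 73 \left(- \frac{1}{134}\right) \left(-2289\right) \left(- \frac{1}{10113}\right) = \frac{55699}{804} \left(- \frac{1}{10113}\right) = - \frac{55699}{8130852}$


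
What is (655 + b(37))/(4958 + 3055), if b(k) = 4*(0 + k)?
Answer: 803/8013 ≈ 0.10021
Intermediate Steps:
b(k) = 4*k
(655 + b(37))/(4958 + 3055) = (655 + 4*37)/(4958 + 3055) = (655 + 148)/8013 = 803*(1/8013) = 803/8013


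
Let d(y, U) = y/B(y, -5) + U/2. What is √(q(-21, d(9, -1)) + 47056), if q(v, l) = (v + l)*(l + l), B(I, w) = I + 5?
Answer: 2*√576363/7 ≈ 216.91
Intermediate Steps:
B(I, w) = 5 + I
d(y, U) = U/2 + y/(5 + y) (d(y, U) = y/(5 + y) + U/2 = U/2 + y/(5 + y))
q(v, l) = 2*l*(l + v) (q(v, l) = (l + v)*(2*l) = 2*l*(l + v))
√(q(-21, d(9, -1)) + 47056) = √(2*((9 + (½)*(-1)*(5 + 9))/(5 + 9))*((9 + (½)*(-1)*(5 + 9))/(5 + 9) - 21) + 47056) = √(2*((9 + (½)*(-1)*14)/14)*((9 + (½)*(-1)*14)/14 - 21) + 47056) = √(2*((9 - 7)/14)*((9 - 7)/14 - 21) + 47056) = √(2*((1/14)*2)*((1/14)*2 - 21) + 47056) = √(2*(⅐)*(⅐ - 21) + 47056) = √(2*(⅐)*(-146/7) + 47056) = √(-292/49 + 47056) = √(2305452/49) = 2*√576363/7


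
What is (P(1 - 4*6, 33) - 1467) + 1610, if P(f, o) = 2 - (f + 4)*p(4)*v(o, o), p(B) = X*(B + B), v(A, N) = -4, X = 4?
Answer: -2287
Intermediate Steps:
p(B) = 8*B (p(B) = 4*(B + B) = 4*(2*B) = 8*B)
P(f, o) = 514 + 128*f (P(f, o) = 2 - (f + 4)*(8*4)*(-4) = 2 - (4 + f)*32*(-4) = 2 - (128 + 32*f)*(-4) = 2 - (-512 - 128*f) = 2 + (512 + 128*f) = 514 + 128*f)
(P(1 - 4*6, 33) - 1467) + 1610 = ((514 + 128*(1 - 4*6)) - 1467) + 1610 = ((514 + 128*(1 - 24)) - 1467) + 1610 = ((514 + 128*(-23)) - 1467) + 1610 = ((514 - 2944) - 1467) + 1610 = (-2430 - 1467) + 1610 = -3897 + 1610 = -2287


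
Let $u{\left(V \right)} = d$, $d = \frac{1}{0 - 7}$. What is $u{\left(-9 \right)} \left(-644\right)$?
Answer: $92$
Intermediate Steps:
$d = - \frac{1}{7}$ ($d = \frac{1}{-7} = - \frac{1}{7} \approx -0.14286$)
$u{\left(V \right)} = - \frac{1}{7}$
$u{\left(-9 \right)} \left(-644\right) = \left(- \frac{1}{7}\right) \left(-644\right) = 92$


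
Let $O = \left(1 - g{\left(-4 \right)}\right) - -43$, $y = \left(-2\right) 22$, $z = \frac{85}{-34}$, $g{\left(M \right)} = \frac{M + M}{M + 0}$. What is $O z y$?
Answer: $4620$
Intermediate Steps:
$g{\left(M \right)} = 2$ ($g{\left(M \right)} = \frac{2 M}{M} = 2$)
$z = - \frac{5}{2}$ ($z = 85 \left(- \frac{1}{34}\right) = - \frac{5}{2} \approx -2.5$)
$y = -44$
$O = 42$ ($O = \left(1 - 2\right) - -43 = \left(1 - 2\right) + 43 = -1 + 43 = 42$)
$O z y = 42 \left(- \frac{5}{2}\right) \left(-44\right) = \left(-105\right) \left(-44\right) = 4620$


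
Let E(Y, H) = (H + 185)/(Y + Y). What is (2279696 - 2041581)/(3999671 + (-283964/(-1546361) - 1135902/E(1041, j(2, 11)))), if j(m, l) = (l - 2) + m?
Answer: -18042375726235/611203983611196 ≈ -0.029519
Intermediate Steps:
j(m, l) = -2 + l + m (j(m, l) = (-2 + l) + m = -2 + l + m)
E(Y, H) = (185 + H)/(2*Y) (E(Y, H) = (185 + H)/((2*Y)) = (185 + H)*(1/(2*Y)) = (185 + H)/(2*Y))
(2279696 - 2041581)/(3999671 + (-283964/(-1546361) - 1135902/E(1041, j(2, 11)))) = (2279696 - 2041581)/(3999671 + (-283964/(-1546361) - 1135902*2082/(185 + (-2 + 11 + 2)))) = 238115/(3999671 + (-283964*(-1/1546361) - 1135902*2082/(185 + 11))) = 238115/(3999671 + (283964/1546361 - 1135902/((½)*(1/1041)*196))) = 238115/(3999671 + (283964/1546361 - 1135902/98/1041)) = 238115/(3999671 + (283964/1546361 - 1135902*1041/98)) = 238115/(3999671 + (283964/1546361 - 591236991/49)) = 238115/(3999671 - 914265810725515/75771689) = 238115/(-611203983611196/75771689) = 238115*(-75771689/611203983611196) = -18042375726235/611203983611196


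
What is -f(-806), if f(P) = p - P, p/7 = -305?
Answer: 1329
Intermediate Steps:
p = -2135 (p = 7*(-305) = -2135)
f(P) = -2135 - P
-f(-806) = -(-2135 - 1*(-806)) = -(-2135 + 806) = -1*(-1329) = 1329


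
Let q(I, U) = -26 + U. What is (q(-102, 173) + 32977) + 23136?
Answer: 56260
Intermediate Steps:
(q(-102, 173) + 32977) + 23136 = ((-26 + 173) + 32977) + 23136 = (147 + 32977) + 23136 = 33124 + 23136 = 56260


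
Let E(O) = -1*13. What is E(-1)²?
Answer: 169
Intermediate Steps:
E(O) = -13
E(-1)² = (-13)² = 169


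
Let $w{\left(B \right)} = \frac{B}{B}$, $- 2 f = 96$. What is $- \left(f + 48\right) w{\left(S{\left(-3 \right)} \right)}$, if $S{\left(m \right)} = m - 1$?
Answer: $0$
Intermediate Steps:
$f = -48$ ($f = \left(- \frac{1}{2}\right) 96 = -48$)
$S{\left(m \right)} = -1 + m$
$w{\left(B \right)} = 1$
$- \left(f + 48\right) w{\left(S{\left(-3 \right)} \right)} = - \left(-48 + 48\right) 1 = - 0 \cdot 1 = \left(-1\right) 0 = 0$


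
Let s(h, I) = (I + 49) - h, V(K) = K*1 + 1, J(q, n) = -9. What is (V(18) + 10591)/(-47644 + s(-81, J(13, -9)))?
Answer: -10610/47523 ≈ -0.22326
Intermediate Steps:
V(K) = 1 + K (V(K) = K + 1 = 1 + K)
s(h, I) = 49 + I - h (s(h, I) = (49 + I) - h = 49 + I - h)
(V(18) + 10591)/(-47644 + s(-81, J(13, -9))) = ((1 + 18) + 10591)/(-47644 + (49 - 9 - 1*(-81))) = (19 + 10591)/(-47644 + (49 - 9 + 81)) = 10610/(-47644 + 121) = 10610/(-47523) = 10610*(-1/47523) = -10610/47523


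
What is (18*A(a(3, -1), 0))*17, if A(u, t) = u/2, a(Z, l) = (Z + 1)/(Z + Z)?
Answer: 102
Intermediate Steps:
a(Z, l) = (1 + Z)/(2*Z) (a(Z, l) = (1 + Z)/((2*Z)) = (1 + Z)*(1/(2*Z)) = (1 + Z)/(2*Z))
A(u, t) = u/2
(18*A(a(3, -1), 0))*17 = (18*(((½)*(1 + 3)/3)/2))*17 = (18*(((½)*(⅓)*4)/2))*17 = (18*((½)*(⅔)))*17 = (18*(⅓))*17 = 6*17 = 102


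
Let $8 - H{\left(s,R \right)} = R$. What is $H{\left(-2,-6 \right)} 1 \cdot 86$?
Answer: $1204$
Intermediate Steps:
$H{\left(s,R \right)} = 8 - R$
$H{\left(-2,-6 \right)} 1 \cdot 86 = \left(8 - -6\right) 1 \cdot 86 = \left(8 + 6\right) 1 \cdot 86 = 14 \cdot 1 \cdot 86 = 14 \cdot 86 = 1204$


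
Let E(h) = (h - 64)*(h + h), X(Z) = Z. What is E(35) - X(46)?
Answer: -2076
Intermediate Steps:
E(h) = 2*h*(-64 + h) (E(h) = (-64 + h)*(2*h) = 2*h*(-64 + h))
E(35) - X(46) = 2*35*(-64 + 35) - 1*46 = 2*35*(-29) - 46 = -2030 - 46 = -2076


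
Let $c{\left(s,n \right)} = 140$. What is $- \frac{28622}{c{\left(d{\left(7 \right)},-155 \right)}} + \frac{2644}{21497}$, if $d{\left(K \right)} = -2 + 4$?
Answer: $- \frac{6274663}{30710} \approx -204.32$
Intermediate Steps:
$d{\left(K \right)} = 2$
$- \frac{28622}{c{\left(d{\left(7 \right)},-155 \right)}} + \frac{2644}{21497} = - \frac{28622}{140} + \frac{2644}{21497} = \left(-28622\right) \frac{1}{140} + 2644 \cdot \frac{1}{21497} = - \frac{14311}{70} + \frac{2644}{21497} = - \frac{6274663}{30710}$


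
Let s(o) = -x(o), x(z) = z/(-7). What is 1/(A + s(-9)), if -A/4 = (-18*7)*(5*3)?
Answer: 7/52911 ≈ 0.00013230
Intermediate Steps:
A = 7560 (A = -4*(-18*7)*5*3 = -(-504)*15 = -4*(-1890) = 7560)
x(z) = -z/7 (x(z) = z*(-⅐) = -z/7)
s(o) = o/7 (s(o) = -(-1)*o/7 = o/7)
1/(A + s(-9)) = 1/(7560 + (⅐)*(-9)) = 1/(7560 - 9/7) = 1/(52911/7) = 7/52911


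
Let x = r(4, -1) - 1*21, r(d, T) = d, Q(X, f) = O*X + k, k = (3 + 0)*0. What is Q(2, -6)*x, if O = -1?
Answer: 34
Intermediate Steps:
k = 0 (k = 3*0 = 0)
Q(X, f) = -X (Q(X, f) = -X + 0 = -X)
x = -17 (x = 4 - 1*21 = 4 - 21 = -17)
Q(2, -6)*x = -1*2*(-17) = -2*(-17) = 34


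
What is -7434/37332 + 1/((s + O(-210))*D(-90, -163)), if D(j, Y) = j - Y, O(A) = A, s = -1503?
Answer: -51647311/259351626 ≈ -0.19914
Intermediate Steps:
-7434/37332 + 1/((s + O(-210))*D(-90, -163)) = -7434/37332 + 1/((-1503 - 210)*(-90 - 1*(-163))) = -7434*1/37332 + 1/((-1713)*(-90 + 163)) = -413/2074 - 1/1713/73 = -413/2074 - 1/1713*1/73 = -413/2074 - 1/125049 = -51647311/259351626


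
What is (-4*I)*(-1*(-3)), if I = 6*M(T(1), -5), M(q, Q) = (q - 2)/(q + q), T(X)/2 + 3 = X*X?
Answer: -54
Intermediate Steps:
T(X) = -6 + 2*X**2 (T(X) = -6 + 2*(X*X) = -6 + 2*X**2)
M(q, Q) = (-2 + q)/(2*q) (M(q, Q) = (-2 + q)/((2*q)) = (-2 + q)*(1/(2*q)) = (-2 + q)/(2*q))
I = 9/2 (I = 6*((-2 + (-6 + 2*1**2))/(2*(-6 + 2*1**2))) = 6*((-2 + (-6 + 2*1))/(2*(-6 + 2*1))) = 6*((-2 + (-6 + 2))/(2*(-6 + 2))) = 6*((1/2)*(-2 - 4)/(-4)) = 6*((1/2)*(-1/4)*(-6)) = 6*(3/4) = 9/2 ≈ 4.5000)
(-4*I)*(-1*(-3)) = (-4*9/2)*(-1*(-3)) = -18*3 = -54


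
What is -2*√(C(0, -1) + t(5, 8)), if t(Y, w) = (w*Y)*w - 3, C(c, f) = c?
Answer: -2*√317 ≈ -35.609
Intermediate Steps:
t(Y, w) = -3 + Y*w² (t(Y, w) = (Y*w)*w - 3 = Y*w² - 3 = -3 + Y*w²)
-2*√(C(0, -1) + t(5, 8)) = -2*√(0 + (-3 + 5*8²)) = -2*√(0 + (-3 + 5*64)) = -2*√(0 + (-3 + 320)) = -2*√(0 + 317) = -2*√317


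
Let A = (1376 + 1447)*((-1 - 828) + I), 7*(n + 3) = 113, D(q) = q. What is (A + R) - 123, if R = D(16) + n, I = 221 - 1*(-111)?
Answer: -9821874/7 ≈ -1.4031e+6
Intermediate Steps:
I = 332 (I = 221 + 111 = 332)
n = 92/7 (n = -3 + (⅐)*113 = -3 + 113/7 = 92/7 ≈ 13.143)
A = -1403031 (A = (1376 + 1447)*((-1 - 828) + 332) = 2823*(-829 + 332) = 2823*(-497) = -1403031)
R = 204/7 (R = 16 + 92/7 = 204/7 ≈ 29.143)
(A + R) - 123 = (-1403031 + 204/7) - 123 = -9821013/7 - 123 = -9821874/7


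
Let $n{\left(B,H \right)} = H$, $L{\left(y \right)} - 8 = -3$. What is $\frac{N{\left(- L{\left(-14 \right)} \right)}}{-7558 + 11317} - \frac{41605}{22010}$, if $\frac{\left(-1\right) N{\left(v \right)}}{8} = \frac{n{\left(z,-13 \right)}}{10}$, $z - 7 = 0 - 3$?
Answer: $- \frac{156164291}{82735590} \approx -1.8875$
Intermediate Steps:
$L{\left(y \right)} = 5$ ($L{\left(y \right)} = 8 - 3 = 5$)
$z = 4$ ($z = 7 + \left(0 - 3\right) = 7 - 3 = 4$)
$N{\left(v \right)} = \frac{52}{5}$ ($N{\left(v \right)} = - 8 \left(- \frac{13}{10}\right) = - 8 \left(\left(-13\right) \frac{1}{10}\right) = \left(-8\right) \left(- \frac{13}{10}\right) = \frac{52}{5}$)
$\frac{N{\left(- L{\left(-14 \right)} \right)}}{-7558 + 11317} - \frac{41605}{22010} = \frac{52}{5 \left(-7558 + 11317\right)} - \frac{41605}{22010} = \frac{52}{5 \cdot 3759} - \frac{8321}{4402} = \frac{52}{5} \cdot \frac{1}{3759} - \frac{8321}{4402} = \frac{52}{18795} - \frac{8321}{4402} = - \frac{156164291}{82735590}$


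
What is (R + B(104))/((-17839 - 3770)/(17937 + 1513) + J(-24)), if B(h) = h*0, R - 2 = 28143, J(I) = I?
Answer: -547420250/488409 ≈ -1120.8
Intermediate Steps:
R = 28145 (R = 2 + 28143 = 28145)
B(h) = 0
(R + B(104))/((-17839 - 3770)/(17937 + 1513) + J(-24)) = (28145 + 0)/((-17839 - 3770)/(17937 + 1513) - 24) = 28145/(-21609/19450 - 24) = 28145/(-488409/19450) = 28145*(-19450/488409) = -547420250/488409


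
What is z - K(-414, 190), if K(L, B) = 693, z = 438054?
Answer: 437361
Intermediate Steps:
z - K(-414, 190) = 438054 - 1*693 = 438054 - 693 = 437361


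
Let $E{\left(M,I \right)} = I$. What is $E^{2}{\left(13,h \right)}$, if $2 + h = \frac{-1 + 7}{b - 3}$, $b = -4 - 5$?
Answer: $\frac{25}{4} \approx 6.25$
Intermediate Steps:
$b = -9$ ($b = -4 - 5 = -9$)
$h = - \frac{5}{2}$ ($h = -2 + \frac{-1 + 7}{-9 - 3} = -2 + \frac{6}{-12} = -2 + 6 \left(- \frac{1}{12}\right) = -2 - \frac{1}{2} = - \frac{5}{2} \approx -2.5$)
$E^{2}{\left(13,h \right)} = \left(- \frac{5}{2}\right)^{2} = \frac{25}{4}$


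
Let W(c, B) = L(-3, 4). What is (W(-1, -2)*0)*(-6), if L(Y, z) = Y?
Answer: 0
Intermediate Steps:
W(c, B) = -3
(W(-1, -2)*0)*(-6) = -3*0*(-6) = 0*(-6) = 0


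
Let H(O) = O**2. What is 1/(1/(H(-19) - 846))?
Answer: -485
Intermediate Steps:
1/(1/(H(-19) - 846)) = 1/(1/((-19)**2 - 846)) = 1/(1/(361 - 846)) = 1/(1/(-485)) = 1/(-1/485) = -485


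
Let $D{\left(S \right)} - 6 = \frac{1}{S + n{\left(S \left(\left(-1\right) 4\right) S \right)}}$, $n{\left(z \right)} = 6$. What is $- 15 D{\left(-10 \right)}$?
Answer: $- \frac{345}{4} \approx -86.25$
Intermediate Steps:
$D{\left(S \right)} = 6 + \frac{1}{6 + S}$ ($D{\left(S \right)} = 6 + \frac{1}{S + 6} = 6 + \frac{1}{6 + S}$)
$- 15 D{\left(-10 \right)} = - 15 \frac{37 + 6 \left(-10\right)}{6 - 10} = - 15 \frac{37 - 60}{-4} = - 15 \left(\left(- \frac{1}{4}\right) \left(-23\right)\right) = \left(-15\right) \frac{23}{4} = - \frac{345}{4}$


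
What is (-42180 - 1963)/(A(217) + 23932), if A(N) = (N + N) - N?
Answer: -44143/24149 ≈ -1.8279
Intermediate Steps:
A(N) = N (A(N) = 2*N - N = N)
(-42180 - 1963)/(A(217) + 23932) = (-42180 - 1963)/(217 + 23932) = -44143/24149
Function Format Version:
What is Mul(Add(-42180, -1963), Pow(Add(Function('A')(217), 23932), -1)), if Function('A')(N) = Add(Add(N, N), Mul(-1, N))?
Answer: Rational(-44143, 24149) ≈ -1.8279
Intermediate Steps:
Function('A')(N) = N (Function('A')(N) = Add(Mul(2, N), Mul(-1, N)) = N)
Mul(Add(-42180, -1963), Pow(Add(Function('A')(217), 23932), -1)) = Mul(Add(-42180, -1963), Pow(Add(217, 23932), -1)) = Mul(-44143, Pow(24149, -1)) = Mul(-44143, Rational(1, 24149)) = Rational(-44143, 24149)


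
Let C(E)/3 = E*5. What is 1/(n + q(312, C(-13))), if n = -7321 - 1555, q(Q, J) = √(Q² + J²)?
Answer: -8876/78648007 - 39*√89/78648007 ≈ -0.00011754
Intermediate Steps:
C(E) = 15*E (C(E) = 3*(E*5) = 3*(5*E) = 15*E)
q(Q, J) = √(J² + Q²)
n = -8876
1/(n + q(312, C(-13))) = 1/(-8876 + √((15*(-13))² + 312²)) = 1/(-8876 + √((-195)² + 97344)) = 1/(-8876 + √(38025 + 97344)) = 1/(-8876 + √135369) = 1/(-8876 + 39*√89)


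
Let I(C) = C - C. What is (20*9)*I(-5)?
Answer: 0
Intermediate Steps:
I(C) = 0
(20*9)*I(-5) = (20*9)*0 = 180*0 = 0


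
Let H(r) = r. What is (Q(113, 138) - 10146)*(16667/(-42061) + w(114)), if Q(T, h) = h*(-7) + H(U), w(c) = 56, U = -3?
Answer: -25995195135/42061 ≈ -6.1804e+5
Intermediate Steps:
Q(T, h) = -3 - 7*h (Q(T, h) = h*(-7) - 3 = -7*h - 3 = -3 - 7*h)
(Q(113, 138) - 10146)*(16667/(-42061) + w(114)) = ((-3 - 7*138) - 10146)*(16667/(-42061) + 56) = ((-3 - 966) - 10146)*(16667*(-1/42061) + 56) = (-969 - 10146)*(-16667/42061 + 56) = -11115*2338749/42061 = -25995195135/42061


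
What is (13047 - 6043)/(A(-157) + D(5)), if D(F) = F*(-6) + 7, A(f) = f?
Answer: -1751/45 ≈ -38.911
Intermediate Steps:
D(F) = 7 - 6*F (D(F) = -6*F + 7 = 7 - 6*F)
(13047 - 6043)/(A(-157) + D(5)) = (13047 - 6043)/(-157 + (7 - 6*5)) = 7004/(-157 + (7 - 30)) = 7004/(-157 - 23) = 7004/(-180) = 7004*(-1/180) = -1751/45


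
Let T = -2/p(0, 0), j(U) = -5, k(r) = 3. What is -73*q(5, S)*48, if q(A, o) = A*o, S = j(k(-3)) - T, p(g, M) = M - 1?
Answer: 122640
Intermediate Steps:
p(g, M) = -1 + M
T = 2 (T = -2/(-1 + 0) = -2/(-1) = -1*(-2) = 2)
S = -7 (S = -5 - 1*2 = -5 - 2 = -7)
-73*q(5, S)*48 = -365*(-7)*48 = -73*(-35)*48 = 2555*48 = 122640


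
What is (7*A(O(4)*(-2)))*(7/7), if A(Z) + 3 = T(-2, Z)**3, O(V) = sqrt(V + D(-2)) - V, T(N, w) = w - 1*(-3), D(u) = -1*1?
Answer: 12068 - 5250*sqrt(3) ≈ 2974.7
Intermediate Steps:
D(u) = -1
T(N, w) = 3 + w (T(N, w) = w + 3 = 3 + w)
O(V) = sqrt(-1 + V) - V (O(V) = sqrt(V - 1) - V = sqrt(-1 + V) - V)
A(Z) = -3 + (3 + Z)**3
(7*A(O(4)*(-2)))*(7/7) = (7*(-3 + (3 + (sqrt(-1 + 4) - 1*4)*(-2))**3))*(7/7) = (7*(-3 + (3 + (sqrt(3) - 4)*(-2))**3))*(7*(1/7)) = (7*(-3 + (3 + (-4 + sqrt(3))*(-2))**3))*1 = (7*(-3 + (3 + (8 - 2*sqrt(3)))**3))*1 = (7*(-3 + (11 - 2*sqrt(3))**3))*1 = (-21 + 7*(11 - 2*sqrt(3))**3)*1 = -21 + 7*(11 - 2*sqrt(3))**3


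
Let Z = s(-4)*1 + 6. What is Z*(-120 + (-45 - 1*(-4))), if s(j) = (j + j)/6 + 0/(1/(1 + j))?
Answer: -2254/3 ≈ -751.33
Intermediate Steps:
s(j) = j/3 (s(j) = (2*j)*(⅙) + 0*(1 + j) = j/3 + 0 = j/3)
Z = 14/3 (Z = ((⅓)*(-4))*1 + 6 = -4/3*1 + 6 = -4/3 + 6 = 14/3 ≈ 4.6667)
Z*(-120 + (-45 - 1*(-4))) = 14*(-120 + (-45 - 1*(-4)))/3 = 14*(-120 + (-45 + 4))/3 = 14*(-120 - 41)/3 = (14/3)*(-161) = -2254/3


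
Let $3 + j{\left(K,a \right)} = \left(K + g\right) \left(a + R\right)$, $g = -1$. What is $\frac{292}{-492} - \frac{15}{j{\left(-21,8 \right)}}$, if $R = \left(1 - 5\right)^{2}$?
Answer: $- \frac{4102}{7257} \approx -0.56525$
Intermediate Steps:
$R = 16$ ($R = \left(-4\right)^{2} = 16$)
$j{\left(K,a \right)} = -3 + \left(-1 + K\right) \left(16 + a\right)$ ($j{\left(K,a \right)} = -3 + \left(K - 1\right) \left(a + 16\right) = -3 + \left(-1 + K\right) \left(16 + a\right)$)
$\frac{292}{-492} - \frac{15}{j{\left(-21,8 \right)}} = \frac{292}{-492} - \frac{15}{-19 - 8 + 16 \left(-21\right) - 168} = 292 \left(- \frac{1}{492}\right) - \frac{15}{-19 - 8 - 336 - 168} = - \frac{73}{123} - \frac{15}{-531} = - \frac{73}{123} - - \frac{5}{177} = - \frac{73}{123} + \frac{5}{177} = - \frac{4102}{7257}$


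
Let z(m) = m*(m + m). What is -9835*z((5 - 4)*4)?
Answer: -314720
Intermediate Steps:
z(m) = 2*m² (z(m) = m*(2*m) = 2*m²)
-9835*z((5 - 4)*4) = -19670*((5 - 4)*4)² = -19670*(1*4)² = -19670*4² = -19670*16 = -9835*32 = -314720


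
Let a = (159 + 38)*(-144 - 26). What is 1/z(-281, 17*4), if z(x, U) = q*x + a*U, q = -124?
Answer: -1/2242476 ≈ -4.4594e-7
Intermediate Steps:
a = -33490 (a = 197*(-170) = -33490)
z(x, U) = -33490*U - 124*x (z(x, U) = -124*x - 33490*U = -33490*U - 124*x)
1/z(-281, 17*4) = 1/(-569330*4 - 124*(-281)) = 1/(-33490*68 + 34844) = 1/(-2277320 + 34844) = 1/(-2242476) = -1/2242476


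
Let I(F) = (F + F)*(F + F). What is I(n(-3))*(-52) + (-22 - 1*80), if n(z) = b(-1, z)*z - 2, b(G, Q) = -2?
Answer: -3430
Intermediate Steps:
n(z) = -2 - 2*z (n(z) = -2*z - 2 = -2 - 2*z)
I(F) = 4*F**2 (I(F) = (2*F)*(2*F) = 4*F**2)
I(n(-3))*(-52) + (-22 - 1*80) = (4*(-2 - 2*(-3))**2)*(-52) + (-22 - 1*80) = (4*(-2 + 6)**2)*(-52) + (-22 - 80) = (4*4**2)*(-52) - 102 = (4*16)*(-52) - 102 = 64*(-52) - 102 = -3328 - 102 = -3430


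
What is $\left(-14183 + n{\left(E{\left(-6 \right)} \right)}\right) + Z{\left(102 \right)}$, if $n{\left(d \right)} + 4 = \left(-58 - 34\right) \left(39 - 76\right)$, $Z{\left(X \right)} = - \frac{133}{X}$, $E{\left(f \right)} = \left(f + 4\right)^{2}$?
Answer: $- \frac{1099999}{102} \approx -10784.0$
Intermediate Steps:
$E{\left(f \right)} = \left(4 + f\right)^{2}$
$n{\left(d \right)} = 3400$ ($n{\left(d \right)} = -4 + \left(-58 - 34\right) \left(39 - 76\right) = -4 - -3404 = -4 + 3404 = 3400$)
$\left(-14183 + n{\left(E{\left(-6 \right)} \right)}\right) + Z{\left(102 \right)} = \left(-14183 + 3400\right) - \frac{133}{102} = -10783 - \frac{133}{102} = - \frac{1099999}{102}$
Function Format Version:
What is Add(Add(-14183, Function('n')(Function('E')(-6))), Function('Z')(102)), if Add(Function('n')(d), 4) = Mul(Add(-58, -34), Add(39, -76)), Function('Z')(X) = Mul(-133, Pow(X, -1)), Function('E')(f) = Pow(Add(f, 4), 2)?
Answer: Rational(-1099999, 102) ≈ -10784.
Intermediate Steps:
Function('E')(f) = Pow(Add(4, f), 2)
Function('n')(d) = 3400 (Function('n')(d) = Add(-4, Mul(Add(-58, -34), Add(39, -76))) = Add(-4, Mul(-92, -37)) = Add(-4, 3404) = 3400)
Add(Add(-14183, Function('n')(Function('E')(-6))), Function('Z')(102)) = Add(Add(-14183, 3400), Mul(-133, Pow(102, -1))) = Add(-10783, Mul(-133, Rational(1, 102))) = Add(-10783, Rational(-133, 102)) = Rational(-1099999, 102)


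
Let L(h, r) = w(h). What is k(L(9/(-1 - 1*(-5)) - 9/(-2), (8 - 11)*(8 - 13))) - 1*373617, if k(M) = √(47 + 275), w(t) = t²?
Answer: -373617 + √322 ≈ -3.7360e+5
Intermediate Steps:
L(h, r) = h²
k(M) = √322
k(L(9/(-1 - 1*(-5)) - 9/(-2), (8 - 11)*(8 - 13))) - 1*373617 = √322 - 1*373617 = √322 - 373617 = -373617 + √322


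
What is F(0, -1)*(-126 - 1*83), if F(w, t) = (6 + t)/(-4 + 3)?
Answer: 1045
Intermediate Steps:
F(w, t) = -6 - t (F(w, t) = (6 + t)/(-1) = (6 + t)*(-1) = -6 - t)
F(0, -1)*(-126 - 1*83) = (-6 - 1*(-1))*(-126 - 1*83) = (-6 + 1)*(-126 - 83) = -5*(-209) = 1045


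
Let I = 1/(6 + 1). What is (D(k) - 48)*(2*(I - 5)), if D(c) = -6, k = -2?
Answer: 3672/7 ≈ 524.57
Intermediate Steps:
I = ⅐ (I = 1/7 = ⅐ ≈ 0.14286)
(D(k) - 48)*(2*(I - 5)) = (-6 - 48)*(2*(⅐ - 5)) = -108*(-34)/7 = -54*(-68/7) = 3672/7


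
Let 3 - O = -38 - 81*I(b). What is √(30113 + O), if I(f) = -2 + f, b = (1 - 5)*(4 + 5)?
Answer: 2*√6769 ≈ 164.55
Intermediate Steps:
b = -36 (b = -4*9 = -36)
O = -3037 (O = 3 - (-38 - 81*(-2 - 36)) = 3 - (-38 - 81*(-38)) = 3 - (-38 + 3078) = 3 - 1*3040 = 3 - 3040 = -3037)
√(30113 + O) = √(30113 - 3037) = √27076 = 2*√6769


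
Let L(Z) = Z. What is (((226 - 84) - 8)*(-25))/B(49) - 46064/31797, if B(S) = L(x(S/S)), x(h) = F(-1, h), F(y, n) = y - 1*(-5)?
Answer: -53352103/63594 ≈ -838.95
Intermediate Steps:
F(y, n) = 5 + y (F(y, n) = y + 5 = 5 + y)
x(h) = 4 (x(h) = 5 - 1 = 4)
B(S) = 4
(((226 - 84) - 8)*(-25))/B(49) - 46064/31797 = (((226 - 84) - 8)*(-25))/4 - 46064/31797 = ((142 - 8)*(-25))*(¼) - 46064*1/31797 = (134*(-25))*(¼) - 46064/31797 = -3350*¼ - 46064/31797 = -1675/2 - 46064/31797 = -53352103/63594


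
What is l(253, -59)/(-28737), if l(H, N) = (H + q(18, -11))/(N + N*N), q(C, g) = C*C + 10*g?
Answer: -467/98338014 ≈ -4.7489e-6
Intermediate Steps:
q(C, g) = C² + 10*g
l(H, N) = (214 + H)/(N + N²) (l(H, N) = (H + (18² + 10*(-11)))/(N + N*N) = (H + (324 - 110))/(N + N²) = (H + 214)/(N + N²) = (214 + H)/(N + N²))
l(253, -59)/(-28737) = ((214 + 253)/((-59)*(1 - 59)))/(-28737) = -1/59*467/(-58)*(-1/28737) = -1/59*(-1/58)*467*(-1/28737) = (467/3422)*(-1/28737) = -467/98338014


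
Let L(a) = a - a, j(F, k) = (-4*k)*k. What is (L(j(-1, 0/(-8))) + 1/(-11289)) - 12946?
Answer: -146147395/11289 ≈ -12946.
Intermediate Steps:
j(F, k) = -4*k**2
L(a) = 0
(L(j(-1, 0/(-8))) + 1/(-11289)) - 12946 = (0 + 1/(-11289)) - 12946 = (0 - 1/11289) - 12946 = -1/11289 - 12946 = -146147395/11289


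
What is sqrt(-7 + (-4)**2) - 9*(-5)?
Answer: 48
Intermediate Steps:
sqrt(-7 + (-4)**2) - 9*(-5) = sqrt(-7 + 16) + 45 = sqrt(9) + 45 = 3 + 45 = 48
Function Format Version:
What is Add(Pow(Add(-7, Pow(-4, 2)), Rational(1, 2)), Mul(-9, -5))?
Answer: 48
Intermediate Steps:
Add(Pow(Add(-7, Pow(-4, 2)), Rational(1, 2)), Mul(-9, -5)) = Add(Pow(Add(-7, 16), Rational(1, 2)), 45) = Add(Pow(9, Rational(1, 2)), 45) = Add(3, 45) = 48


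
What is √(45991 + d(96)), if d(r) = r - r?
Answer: √45991 ≈ 214.46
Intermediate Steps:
d(r) = 0
√(45991 + d(96)) = √(45991 + 0) = √45991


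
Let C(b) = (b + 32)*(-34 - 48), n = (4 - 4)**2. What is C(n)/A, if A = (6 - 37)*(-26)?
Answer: -1312/403 ≈ -3.2556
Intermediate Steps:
A = 806 (A = -31*(-26) = 806)
n = 0 (n = 0**2 = 0)
C(b) = -2624 - 82*b (C(b) = (32 + b)*(-82) = -2624 - 82*b)
C(n)/A = (-2624 - 82*0)/806 = (-2624 + 0)*(1/806) = -2624*1/806 = -1312/403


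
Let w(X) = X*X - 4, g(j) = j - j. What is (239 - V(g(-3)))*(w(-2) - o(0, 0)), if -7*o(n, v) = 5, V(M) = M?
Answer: 1195/7 ≈ 170.71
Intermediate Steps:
g(j) = 0
o(n, v) = -5/7 (o(n, v) = -⅐*5 = -5/7)
w(X) = -4 + X² (w(X) = X² - 4 = -4 + X²)
(239 - V(g(-3)))*(w(-2) - o(0, 0)) = (239 - 1*0)*((-4 + (-2)²) - 1*(-5/7)) = (239 + 0)*((-4 + 4) + 5/7) = 239*(0 + 5/7) = 239*(5/7) = 1195/7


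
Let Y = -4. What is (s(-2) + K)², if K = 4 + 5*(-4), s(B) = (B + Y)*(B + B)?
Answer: 64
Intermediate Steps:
s(B) = 2*B*(-4 + B) (s(B) = (B - 4)*(B + B) = (-4 + B)*(2*B) = 2*B*(-4 + B))
K = -16 (K = 4 - 20 = -16)
(s(-2) + K)² = (2*(-2)*(-4 - 2) - 16)² = (2*(-2)*(-6) - 16)² = (24 - 16)² = 8² = 64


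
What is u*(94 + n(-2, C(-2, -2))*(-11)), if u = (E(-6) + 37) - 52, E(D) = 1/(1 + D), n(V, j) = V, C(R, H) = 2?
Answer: -8816/5 ≈ -1763.2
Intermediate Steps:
u = -76/5 (u = (1/(1 - 6) + 37) - 52 = (1/(-5) + 37) - 52 = (-1/5 + 37) - 52 = 184/5 - 52 = -76/5 ≈ -15.200)
u*(94 + n(-2, C(-2, -2))*(-11)) = -76*(94 - 2*(-11))/5 = -76*(94 + 22)/5 = -76/5*116 = -8816/5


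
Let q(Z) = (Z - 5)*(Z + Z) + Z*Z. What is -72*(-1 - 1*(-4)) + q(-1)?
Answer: -203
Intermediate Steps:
q(Z) = Z**2 + 2*Z*(-5 + Z) (q(Z) = (-5 + Z)*(2*Z) + Z**2 = 2*Z*(-5 + Z) + Z**2 = Z**2 + 2*Z*(-5 + Z))
-72*(-1 - 1*(-4)) + q(-1) = -72*(-1 - 1*(-4)) - (-10 + 3*(-1)) = -72*(-1 + 4) - (-10 - 3) = -72*3 - 1*(-13) = -216 + 13 = -203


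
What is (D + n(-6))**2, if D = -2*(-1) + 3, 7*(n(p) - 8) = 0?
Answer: 169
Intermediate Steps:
n(p) = 8 (n(p) = 8 + (1/7)*0 = 8 + 0 = 8)
D = 5 (D = 2 + 3 = 5)
(D + n(-6))**2 = (5 + 8)**2 = 13**2 = 169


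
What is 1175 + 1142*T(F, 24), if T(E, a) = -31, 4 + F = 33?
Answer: -34227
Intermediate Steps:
F = 29 (F = -4 + 33 = 29)
1175 + 1142*T(F, 24) = 1175 + 1142*(-31) = 1175 - 35402 = -34227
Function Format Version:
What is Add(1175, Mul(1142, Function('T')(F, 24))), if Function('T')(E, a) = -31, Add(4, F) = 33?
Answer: -34227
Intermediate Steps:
F = 29 (F = Add(-4, 33) = 29)
Add(1175, Mul(1142, Function('T')(F, 24))) = Add(1175, Mul(1142, -31)) = Add(1175, -35402) = -34227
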